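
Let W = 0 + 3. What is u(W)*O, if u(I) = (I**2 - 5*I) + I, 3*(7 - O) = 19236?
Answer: 19215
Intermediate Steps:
W = 3
O = -6405 (O = 7 - 1/3*19236 = 7 - 6412 = -6405)
u(I) = I**2 - 4*I
u(W)*O = (3*(-4 + 3))*(-6405) = (3*(-1))*(-6405) = -3*(-6405) = 19215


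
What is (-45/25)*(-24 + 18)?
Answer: 54/5 ≈ 10.800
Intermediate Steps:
(-45/25)*(-24 + 18) = -45*1/25*(-6) = -9/5*(-6) = 54/5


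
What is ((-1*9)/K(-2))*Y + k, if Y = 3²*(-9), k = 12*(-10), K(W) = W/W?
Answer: 609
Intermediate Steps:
K(W) = 1
k = -120
Y = -81 (Y = 9*(-9) = -81)
((-1*9)/K(-2))*Y + k = (-1*9/1)*(-81) - 120 = -9*1*(-81) - 120 = -9*(-81) - 120 = 729 - 120 = 609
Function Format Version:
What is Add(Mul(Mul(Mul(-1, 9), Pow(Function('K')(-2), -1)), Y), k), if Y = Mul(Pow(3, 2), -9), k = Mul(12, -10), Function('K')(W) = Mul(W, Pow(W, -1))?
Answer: 609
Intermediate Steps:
Function('K')(W) = 1
k = -120
Y = -81 (Y = Mul(9, -9) = -81)
Add(Mul(Mul(Mul(-1, 9), Pow(Function('K')(-2), -1)), Y), k) = Add(Mul(Mul(Mul(-1, 9), Pow(1, -1)), -81), -120) = Add(Mul(Mul(-9, 1), -81), -120) = Add(Mul(-9, -81), -120) = Add(729, -120) = 609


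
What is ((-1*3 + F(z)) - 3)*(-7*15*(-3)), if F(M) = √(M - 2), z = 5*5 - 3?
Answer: -1890 + 630*√5 ≈ -481.28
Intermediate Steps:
z = 22 (z = 25 - 3 = 22)
F(M) = √(-2 + M)
((-1*3 + F(z)) - 3)*(-7*15*(-3)) = ((-1*3 + √(-2 + 22)) - 3)*(-7*15*(-3)) = ((-3 + √20) - 3)*(-105*(-3)) = ((-3 + 2*√5) - 3)*315 = (-6 + 2*√5)*315 = -1890 + 630*√5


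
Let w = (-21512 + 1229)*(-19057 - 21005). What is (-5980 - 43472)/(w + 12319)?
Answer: -49452/812589865 ≈ -6.0857e-5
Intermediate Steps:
w = 812577546 (w = -20283*(-40062) = 812577546)
(-5980 - 43472)/(w + 12319) = (-5980 - 43472)/(812577546 + 12319) = -49452/812589865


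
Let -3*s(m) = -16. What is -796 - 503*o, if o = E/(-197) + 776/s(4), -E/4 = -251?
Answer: -28139081/394 ≈ -71419.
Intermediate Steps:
E = 1004 (E = -4*(-251) = 1004)
s(m) = 16/3 (s(m) = -1/3*(-16) = 16/3)
o = 55319/394 (o = 1004/(-197) + 776/(16/3) = 1004*(-1/197) + 776*(3/16) = -1004/197 + 291/2 = 55319/394 ≈ 140.40)
-796 - 503*o = -796 - 503*55319/394 = -796 - 27825457/394 = -28139081/394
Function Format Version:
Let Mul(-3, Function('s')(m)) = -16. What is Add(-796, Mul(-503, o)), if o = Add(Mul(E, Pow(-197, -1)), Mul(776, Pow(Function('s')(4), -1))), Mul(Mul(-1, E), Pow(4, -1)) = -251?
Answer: Rational(-28139081, 394) ≈ -71419.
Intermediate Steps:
E = 1004 (E = Mul(-4, -251) = 1004)
Function('s')(m) = Rational(16, 3) (Function('s')(m) = Mul(Rational(-1, 3), -16) = Rational(16, 3))
o = Rational(55319, 394) (o = Add(Mul(1004, Pow(-197, -1)), Mul(776, Pow(Rational(16, 3), -1))) = Add(Mul(1004, Rational(-1, 197)), Mul(776, Rational(3, 16))) = Add(Rational(-1004, 197), Rational(291, 2)) = Rational(55319, 394) ≈ 140.40)
Add(-796, Mul(-503, o)) = Add(-796, Mul(-503, Rational(55319, 394))) = Add(-796, Rational(-27825457, 394)) = Rational(-28139081, 394)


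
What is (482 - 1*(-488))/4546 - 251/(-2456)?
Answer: 1761683/5582488 ≈ 0.31557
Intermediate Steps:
(482 - 1*(-488))/4546 - 251/(-2456) = (482 + 488)*(1/4546) - 251*(-1/2456) = 970*(1/4546) + 251/2456 = 485/2273 + 251/2456 = 1761683/5582488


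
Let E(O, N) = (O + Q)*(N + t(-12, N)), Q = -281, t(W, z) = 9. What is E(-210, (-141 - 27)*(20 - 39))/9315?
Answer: -523897/3105 ≈ -168.73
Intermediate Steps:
E(O, N) = (-281 + O)*(9 + N) (E(O, N) = (O - 281)*(N + 9) = (-281 + O)*(9 + N))
E(-210, (-141 - 27)*(20 - 39))/9315 = (-2529 - 281*(-141 - 27)*(20 - 39) + 9*(-210) + ((-141 - 27)*(20 - 39))*(-210))/9315 = (-2529 - (-47208)*(-19) - 1890 - 168*(-19)*(-210))*(1/9315) = (-2529 - 281*3192 - 1890 + 3192*(-210))*(1/9315) = (-2529 - 896952 - 1890 - 670320)*(1/9315) = -1571691*1/9315 = -523897/3105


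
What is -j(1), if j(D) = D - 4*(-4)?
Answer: -17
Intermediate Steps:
j(D) = 16 + D (j(D) = D + 16 = 16 + D)
-j(1) = -(16 + 1) = -1*17 = -17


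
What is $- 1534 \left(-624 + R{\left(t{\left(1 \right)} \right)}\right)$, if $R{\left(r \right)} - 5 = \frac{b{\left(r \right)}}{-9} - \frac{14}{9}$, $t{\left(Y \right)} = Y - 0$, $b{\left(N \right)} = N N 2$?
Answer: $\frac{8570458}{9} \approx 9.5227 \cdot 10^{5}$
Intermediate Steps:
$b{\left(N \right)} = 2 N^{2}$ ($b{\left(N \right)} = N^{2} \cdot 2 = 2 N^{2}$)
$t{\left(Y \right)} = Y$ ($t{\left(Y \right)} = Y + 0 = Y$)
$R{\left(r \right)} = \frac{31}{9} - \frac{2 r^{2}}{9}$ ($R{\left(r \right)} = 5 + \left(\frac{2 r^{2}}{-9} - \frac{14}{9}\right) = 5 + \left(2 r^{2} \left(- \frac{1}{9}\right) - \frac{14}{9}\right) = 5 - \left(\frac{14}{9} + \frac{2 r^{2}}{9}\right) = \frac{31}{9} - \frac{2 r^{2}}{9}$)
$- 1534 \left(-624 + R{\left(t{\left(1 \right)} \right)}\right) = - 1534 \left(-624 + \left(\frac{31}{9} - \frac{2 \cdot 1^{2}}{9}\right)\right) = - 1534 \left(-624 + \left(\frac{31}{9} - \frac{2}{9}\right)\right) = - 1534 \left(-624 + \frac{29}{9}\right) = \left(-1534\right) \left(- \frac{5587}{9}\right) = \frac{8570458}{9}$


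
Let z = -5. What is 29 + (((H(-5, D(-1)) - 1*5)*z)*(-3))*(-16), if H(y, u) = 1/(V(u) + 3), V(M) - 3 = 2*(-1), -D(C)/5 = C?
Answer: 1169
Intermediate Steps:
D(C) = -5*C
V(M) = 1 (V(M) = 3 + 2*(-1) = 3 - 2 = 1)
H(y, u) = 1/4 (H(y, u) = 1/(1 + 3) = 1/4)
29 + (((H(-5, D(-1)) - 1*5)*z)*(-3))*(-16) = 29 + (((1/4 - 1*5)*(-5))*(-3))*(-16) = 29 + (((1/4 - 5)*(-5))*(-3))*(-16) = 29 + (-19/4*(-5)*(-3))*(-16) = 29 + ((95/4)*(-3))*(-16) = 29 - 285/4*(-16) = 29 + 1140 = 1169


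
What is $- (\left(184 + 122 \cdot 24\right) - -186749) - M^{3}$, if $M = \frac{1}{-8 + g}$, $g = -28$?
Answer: $- \frac{8858154815}{46656} \approx -1.8986 \cdot 10^{5}$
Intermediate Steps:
$M = - \frac{1}{36}$ ($M = \frac{1}{-8 - 28} = \frac{1}{-36} = - \frac{1}{36} \approx -0.027778$)
$- (\left(184 + 122 \cdot 24\right) - -186749) - M^{3} = - (\left(184 + 122 \cdot 24\right) - -186749) - \left(- \frac{1}{36}\right)^{3} = - (\left(184 + 2928\right) + 186749) - - \frac{1}{46656} = - (3112 + 186749) + \frac{1}{46656} = \left(-1\right) 189861 + \frac{1}{46656} = -189861 + \frac{1}{46656} = - \frac{8858154815}{46656}$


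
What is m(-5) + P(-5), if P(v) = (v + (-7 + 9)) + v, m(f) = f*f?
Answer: 17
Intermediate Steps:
m(f) = f**2
P(v) = 2 + 2*v (P(v) = (v + 2) + v = (2 + v) + v = 2 + 2*v)
m(-5) + P(-5) = (-5)**2 + (2 + 2*(-5)) = 25 + (2 - 10) = 25 - 8 = 17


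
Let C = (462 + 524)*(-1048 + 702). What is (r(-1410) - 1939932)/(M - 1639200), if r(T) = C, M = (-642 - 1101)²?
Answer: -2281088/1398849 ≈ -1.6307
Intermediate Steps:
M = 3038049 (M = (-1743)² = 3038049)
C = -341156 (C = 986*(-346) = -341156)
r(T) = -341156
(r(-1410) - 1939932)/(M - 1639200) = (-341156 - 1939932)/(3038049 - 1639200) = -2281088/1398849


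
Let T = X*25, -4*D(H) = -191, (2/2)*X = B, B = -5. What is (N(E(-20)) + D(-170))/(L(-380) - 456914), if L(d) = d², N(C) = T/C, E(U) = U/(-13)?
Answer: 67/625028 ≈ 0.00010720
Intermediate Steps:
E(U) = -U/13 (E(U) = U*(-1/13) = -U/13)
X = -5
D(H) = 191/4 (D(H) = -¼*(-191) = 191/4)
T = -125 (T = -5*25 = -125)
N(C) = -125/C
(N(E(-20)) + D(-170))/(L(-380) - 456914) = (-125/((-1/13*(-20))) + 191/4)/((-380)² - 456914) = (-125/20/13 + 191/4)/(144400 - 456914) = (-125*13/20 + 191/4)/(-312514) = (-325/4 + 191/4)*(-1/312514) = -67/2*(-1/312514) = 67/625028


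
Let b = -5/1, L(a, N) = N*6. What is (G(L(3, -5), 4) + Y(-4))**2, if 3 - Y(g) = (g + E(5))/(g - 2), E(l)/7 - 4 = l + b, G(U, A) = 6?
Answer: 169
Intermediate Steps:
L(a, N) = 6*N
b = -5 (b = -5*1 = -5)
E(l) = -7 + 7*l (E(l) = 28 + 7*(l - 5) = 28 + 7*(-5 + l) = 28 + (-35 + 7*l) = -7 + 7*l)
Y(g) = 3 - (28 + g)/(-2 + g) (Y(g) = 3 - (g + (-7 + 7*5))/(g - 2) = 3 - (g + (-7 + 35))/(-2 + g) = 3 - (g + 28)/(-2 + g) = 3 - (28 + g)/(-2 + g))
(G(L(3, -5), 4) + Y(-4))**2 = (6 + 2*(-17 - 4)/(-2 - 4))**2 = (6 + 2*(-21)/(-6))**2 = (6 + 2*(-1/6)*(-21))**2 = (6 + 7)**2 = 13**2 = 169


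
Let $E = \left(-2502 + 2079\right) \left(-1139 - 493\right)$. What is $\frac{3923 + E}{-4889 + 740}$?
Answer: $- \frac{694259}{4149} \approx -167.33$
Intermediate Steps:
$E = 690336$ ($E = \left(-423\right) \left(-1632\right) = 690336$)
$\frac{3923 + E}{-4889 + 740} = \frac{3923 + 690336}{-4889 + 740} = \frac{694259}{-4149} = 694259 \left(- \frac{1}{4149}\right) = - \frac{694259}{4149}$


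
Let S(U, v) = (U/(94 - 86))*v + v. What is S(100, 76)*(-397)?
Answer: -407322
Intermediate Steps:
S(U, v) = v + U*v/8 (S(U, v) = (U/8)*v + v = U*v/8 + v = v + U*v/8)
S(100, 76)*(-397) = ((1/8)*76*(8 + 100))*(-397) = ((1/8)*76*108)*(-397) = 1026*(-397) = -407322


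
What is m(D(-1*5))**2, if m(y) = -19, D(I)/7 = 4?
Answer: 361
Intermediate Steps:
D(I) = 28 (D(I) = 7*4 = 28)
m(D(-1*5))**2 = (-19)**2 = 361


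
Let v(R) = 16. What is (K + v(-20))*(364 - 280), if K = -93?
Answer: -6468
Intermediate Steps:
(K + v(-20))*(364 - 280) = (-93 + 16)*(364 - 280) = -77*84 = -6468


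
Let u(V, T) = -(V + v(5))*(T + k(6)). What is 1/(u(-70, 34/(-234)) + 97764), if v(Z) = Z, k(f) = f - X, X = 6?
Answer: 9/879791 ≈ 1.0230e-5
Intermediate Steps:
k(f) = -6 + f (k(f) = f - 1*6 = f - 6 = -6 + f)
u(V, T) = -T*(5 + V) (u(V, T) = -(V + 5)*(T + (-6 + 6)) = -(5 + V)*(T + 0) = -(5 + V)*T = -T*(5 + V))
1/(u(-70, 34/(-234)) + 97764) = 1/((34/(-234))*(-5 - 1*(-70)) + 97764) = 1/((34*(-1/234))*(-5 + 70) + 97764) = 1/(-17/117*65 + 97764) = 1/(-85/9 + 97764) = 1/(879791/9) = 9/879791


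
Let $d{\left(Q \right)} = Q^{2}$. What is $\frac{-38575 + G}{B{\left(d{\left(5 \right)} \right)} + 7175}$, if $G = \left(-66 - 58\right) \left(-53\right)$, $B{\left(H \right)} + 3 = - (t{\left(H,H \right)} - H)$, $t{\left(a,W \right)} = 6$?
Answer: $- \frac{32003}{7191} \approx -4.4504$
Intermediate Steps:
$B{\left(H \right)} = -9 + H$ ($B{\left(H \right)} = -3 - \left(6 - H\right) = -3 + \left(-6 + H\right) = -9 + H$)
$G = 6572$ ($G = \left(-124\right) \left(-53\right) = 6572$)
$\frac{-38575 + G}{B{\left(d{\left(5 \right)} \right)} + 7175} = \frac{-38575 + 6572}{\left(-9 + 5^{2}\right) + 7175} = - \frac{32003}{\left(-9 + 25\right) + 7175} = - \frac{32003}{16 + 7175} = - \frac{32003}{7191}$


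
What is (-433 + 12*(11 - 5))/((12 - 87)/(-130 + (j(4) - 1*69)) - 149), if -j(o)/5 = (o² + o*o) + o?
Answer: 136819/56396 ≈ 2.4260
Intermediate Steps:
j(o) = -10*o² - 5*o (j(o) = -5*((o² + o*o) + o) = -5*((o² + o²) + o) = -5*(2*o² + o) = -5*(o + 2*o²) = -10*o² - 5*o)
(-433 + 12*(11 - 5))/((12 - 87)/(-130 + (j(4) - 1*69)) - 149) = (-433 + 12*(11 - 5))/((12 - 87)/(-130 + (-5*4*(1 + 2*4) - 1*69)) - 149) = (-433 + 12*6)/(-75/(-130 + (-5*4*(1 + 8) - 69)) - 149) = (-433 + 72)/(-75/(-130 + (-5*4*9 - 69)) - 149) = -361/(-75/(-130 + (-180 - 69)) - 149) = -361/(-75/(-130 - 249) - 149) = -361/(-75/(-379) - 149) = -361/(-75*(-1/379) - 149) = -361/(75/379 - 149) = -361/(-56396/379) = -361*(-379/56396) = 136819/56396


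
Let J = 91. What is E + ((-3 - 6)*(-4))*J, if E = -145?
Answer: 3131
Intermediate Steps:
E + ((-3 - 6)*(-4))*J = -145 + ((-3 - 6)*(-4))*91 = -145 - 9*(-4)*91 = -145 + 36*91 = -145 + 3276 = 3131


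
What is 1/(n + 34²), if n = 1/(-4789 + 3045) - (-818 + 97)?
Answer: 1744/3273487 ≈ 0.00053276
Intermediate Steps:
n = 1257423/1744 (n = 1/(-1744) - 1*(-721) = -1/1744 + 721 = 1257423/1744 ≈ 721.00)
1/(n + 34²) = 1/(1257423/1744 + 34²) = 1/(1257423/1744 + 1156) = 1/(3273487/1744) = 1744/3273487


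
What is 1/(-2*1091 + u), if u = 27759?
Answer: 1/25577 ≈ 3.9098e-5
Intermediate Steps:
1/(-2*1091 + u) = 1/(-2*1091 + 27759) = 1/(-2182 + 27759) = 1/25577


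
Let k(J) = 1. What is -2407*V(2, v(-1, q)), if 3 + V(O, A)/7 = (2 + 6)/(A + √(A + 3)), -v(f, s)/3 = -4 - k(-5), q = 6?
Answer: 2813783/69 + 134792*√2/69 ≈ 43542.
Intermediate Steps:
v(f, s) = 15 (v(f, s) = -3*(-4 - 1*1) = -3*(-4 - 1) = -3*(-5) = 15)
V(O, A) = -21 + 56/(A + √(3 + A)) (V(O, A) = -21 + 7*((2 + 6)/(A + √(A + 3))) = -21 + 7*(8/(A + √(3 + A))) = -21 + 56/(A + √(3 + A)))
-2407*V(2, v(-1, q)) = -16849*(8 - 3*15 - 3*√(3 + 15))/(15 + √(3 + 15)) = -16849*(8 - 45 - 9*√2)/(15 + √18) = -16849*(8 - 45 - 9*√2)/(15 + 3*√2) = -16849*(-37 - 9*√2)/(15 + 3*√2)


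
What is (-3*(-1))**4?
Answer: 81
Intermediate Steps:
(-3*(-1))**4 = 3**4 = 81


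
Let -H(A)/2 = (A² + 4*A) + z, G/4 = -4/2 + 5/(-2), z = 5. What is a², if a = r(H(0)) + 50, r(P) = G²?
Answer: 139876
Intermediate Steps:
G = -18 (G = 4*(-4/2 + 5/(-2)) = 4*(-4*½ + 5*(-½)) = 4*(-2 - 5/2) = 4*(-9/2) = -18)
H(A) = -10 - 8*A - 2*A² (H(A) = -2*((A² + 4*A) + 5) = -2*(5 + A² + 4*A) = -10 - 8*A - 2*A²)
r(P) = 324 (r(P) = (-18)² = 324)
a = 374 (a = 324 + 50 = 374)
a² = 374² = 139876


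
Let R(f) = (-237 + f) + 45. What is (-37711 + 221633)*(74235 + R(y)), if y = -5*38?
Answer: 13583191466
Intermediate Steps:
y = -190
R(f) = -192 + f
(-37711 + 221633)*(74235 + R(y)) = (-37711 + 221633)*(74235 + (-192 - 190)) = 183922*(74235 - 382) = 183922*73853 = 13583191466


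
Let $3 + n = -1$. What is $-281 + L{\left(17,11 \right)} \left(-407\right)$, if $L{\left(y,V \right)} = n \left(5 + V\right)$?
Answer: $25767$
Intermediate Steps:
$n = -4$ ($n = -3 - 1 = -4$)
$L{\left(y,V \right)} = -20 - 4 V$ ($L{\left(y,V \right)} = - 4 \left(5 + V\right) = -20 - 4 V$)
$-281 + L{\left(17,11 \right)} \left(-407\right) = -281 + \left(-20 - 44\right) \left(-407\right) = -281 - -26048 = -281 + 26048 = 25767$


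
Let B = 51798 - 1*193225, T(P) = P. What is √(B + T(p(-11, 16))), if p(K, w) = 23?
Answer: 2*I*√35351 ≈ 376.04*I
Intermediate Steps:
B = -141427 (B = 51798 - 193225 = -141427)
√(B + T(p(-11, 16))) = √(-141427 + 23) = √(-141404) = 2*I*√35351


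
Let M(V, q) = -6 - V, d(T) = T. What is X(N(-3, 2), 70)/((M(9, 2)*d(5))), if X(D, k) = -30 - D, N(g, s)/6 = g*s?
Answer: -2/25 ≈ -0.080000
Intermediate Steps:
N(g, s) = 6*g*s (N(g, s) = 6*(g*s) = 6*g*s)
X(N(-3, 2), 70)/((M(9, 2)*d(5))) = (-30 - 6*(-3)*2)/(((-6 - 1*9)*5)) = (-30 - 1*(-36))/(((-6 - 9)*5)) = (-30 + 36)/((-15*5)) = 6/(-75) = 6*(-1/75) = -2/25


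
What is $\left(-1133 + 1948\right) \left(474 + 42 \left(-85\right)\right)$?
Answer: $-2523240$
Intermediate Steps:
$\left(-1133 + 1948\right) \left(474 + 42 \left(-85\right)\right) = 815 \left(474 - 3570\right) = 815 \left(-3096\right) = -2523240$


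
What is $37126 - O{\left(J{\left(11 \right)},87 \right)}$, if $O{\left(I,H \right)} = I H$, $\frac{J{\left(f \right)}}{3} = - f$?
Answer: $39997$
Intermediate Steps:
$J{\left(f \right)} = - 3 f$ ($J{\left(f \right)} = 3 \left(- f\right) = - 3 f$)
$O{\left(I,H \right)} = H I$
$37126 - O{\left(J{\left(11 \right)},87 \right)} = 37126 - 87 \left(\left(-3\right) 11\right) = 37126 - 87 \left(-33\right) = 37126 - -2871 = 37126 + 2871 = 39997$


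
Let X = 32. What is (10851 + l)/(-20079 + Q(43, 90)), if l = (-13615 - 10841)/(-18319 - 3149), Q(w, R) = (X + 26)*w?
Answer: -19414477/31459565 ≈ -0.61712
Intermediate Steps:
Q(w, R) = 58*w (Q(w, R) = (32 + 26)*w = 58*w)
l = 2038/1789 (l = -24456/(-21468) = -24456*(-1/21468) = 2038/1789 ≈ 1.1392)
(10851 + l)/(-20079 + Q(43, 90)) = (10851 + 2038/1789)/(-20079 + 58*43) = 19414477/(1789*(-20079 + 2494)) = (19414477/1789)/(-17585) = (19414477/1789)*(-1/17585) = -19414477/31459565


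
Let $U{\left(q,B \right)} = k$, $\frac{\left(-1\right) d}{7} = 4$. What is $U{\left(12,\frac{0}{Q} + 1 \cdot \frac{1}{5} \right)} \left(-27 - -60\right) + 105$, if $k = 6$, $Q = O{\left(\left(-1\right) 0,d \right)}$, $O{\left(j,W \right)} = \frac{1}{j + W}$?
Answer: $303$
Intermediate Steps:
$d = -28$ ($d = \left(-7\right) 4 = -28$)
$O{\left(j,W \right)} = \frac{1}{W + j}$
$Q = - \frac{1}{28}$ ($Q = \frac{1}{-28 - 0} = \frac{1}{-28 + 0} = \frac{1}{-28} = - \frac{1}{28} \approx -0.035714$)
$U{\left(q,B \right)} = 6$
$U{\left(12,\frac{0}{Q} + 1 \cdot \frac{1}{5} \right)} \left(-27 - -60\right) + 105 = 6 \left(-27 - -60\right) + 105 = 6 \left(-27 + 60\right) + 105 = 6 \cdot 33 + 105 = 198 + 105 = 303$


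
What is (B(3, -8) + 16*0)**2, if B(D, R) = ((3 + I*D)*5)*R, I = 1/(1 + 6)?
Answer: 921600/49 ≈ 18808.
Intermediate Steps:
I = 1/7 ≈ 0.14286
B(D, R) = R*(15 + 5*D/7) (B(D, R) = ((3 + D/7)*5)*R = (15 + 5*D/7)*R = R*(15 + 5*D/7))
(B(3, -8) + 16*0)**2 = ((5/7)*(-8)*(21 + 3) + 16*0)**2 = ((5/7)*(-8)*24 + 0)**2 = (-960/7 + 0)**2 = (-960/7)**2 = 921600/49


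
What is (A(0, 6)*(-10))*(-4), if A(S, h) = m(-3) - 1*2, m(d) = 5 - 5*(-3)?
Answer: 720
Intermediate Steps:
m(d) = 20 (m(d) = 5 + 15 = 20)
A(S, h) = 18 (A(S, h) = 20 - 1*2 = 20 - 2 = 18)
(A(0, 6)*(-10))*(-4) = (18*(-10))*(-4) = -180*(-4) = 720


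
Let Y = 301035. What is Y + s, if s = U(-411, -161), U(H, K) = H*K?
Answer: 367206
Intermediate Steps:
s = 66171 (s = -411*(-161) = 66171)
Y + s = 301035 + 66171 = 367206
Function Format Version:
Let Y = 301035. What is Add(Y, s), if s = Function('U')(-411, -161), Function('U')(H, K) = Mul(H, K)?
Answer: 367206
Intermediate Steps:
s = 66171 (s = Mul(-411, -161) = 66171)
Add(Y, s) = Add(301035, 66171) = 367206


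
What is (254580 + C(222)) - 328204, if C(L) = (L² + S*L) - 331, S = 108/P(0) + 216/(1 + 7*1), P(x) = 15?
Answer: -85393/5 ≈ -17079.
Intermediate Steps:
S = 171/5 (S = 108/15 + 216/(1 + 7*1) = 108*(1/15) + 216/(1 + 7) = 36/5 + 216/8 = 36/5 + 216*(⅛) = 36/5 + 27 = 171/5 ≈ 34.200)
C(L) = -331 + L² + 171*L/5 (C(L) = (L² + 171*L/5) - 331 = -331 + L² + 171*L/5)
(254580 + C(222)) - 328204 = (254580 + (-331 + 222² + (171/5)*222)) - 328204 = (254580 + (-331 + 49284 + 37962/5)) - 328204 = (254580 + 282727/5) - 328204 = 1555627/5 - 328204 = -85393/5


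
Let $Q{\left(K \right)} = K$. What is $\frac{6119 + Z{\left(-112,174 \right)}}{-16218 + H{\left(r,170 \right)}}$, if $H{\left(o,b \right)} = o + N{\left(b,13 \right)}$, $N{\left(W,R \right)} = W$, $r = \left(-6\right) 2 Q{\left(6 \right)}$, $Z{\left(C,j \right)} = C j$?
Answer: $\frac{13369}{16120} \approx 0.82934$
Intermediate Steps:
$r = -72$ ($r = \left(-6\right) 2 \cdot 6 = \left(-12\right) 6 = -72$)
$H{\left(o,b \right)} = b + o$ ($H{\left(o,b \right)} = o + b = b + o$)
$\frac{6119 + Z{\left(-112,174 \right)}}{-16218 + H{\left(r,170 \right)}} = \frac{6119 - 19488}{-16218 + \left(170 - 72\right)} = \frac{6119 - 19488}{-16218 + 98} = - \frac{13369}{-16120} = \left(-13369\right) \left(- \frac{1}{16120}\right) = \frac{13369}{16120}$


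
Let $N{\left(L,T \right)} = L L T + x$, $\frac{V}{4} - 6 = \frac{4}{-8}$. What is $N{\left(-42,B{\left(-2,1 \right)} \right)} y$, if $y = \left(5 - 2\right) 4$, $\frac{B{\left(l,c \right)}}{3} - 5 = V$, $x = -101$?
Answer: $1713396$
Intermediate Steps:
$V = 22$ ($V = 24 + 4 \frac{4}{-8} = 24 + 4 \cdot 4 \left(- \frac{1}{8}\right) = 24 + 4 \left(- \frac{1}{2}\right) = 24 - 2 = 22$)
$B{\left(l,c \right)} = 81$ ($B{\left(l,c \right)} = 15 + 3 \cdot 22 = 15 + 66 = 81$)
$N{\left(L,T \right)} = -101 + T L^{2}$ ($N{\left(L,T \right)} = L L T - 101 = L^{2} T - 101 = T L^{2} - 101 = -101 + T L^{2}$)
$y = 12$ ($y = \left(5 - 2\right) 4 = 3 \cdot 4 = 12$)
$N{\left(-42,B{\left(-2,1 \right)} \right)} y = \left(-101 + 81 \left(-42\right)^{2}\right) 12 = \left(-101 + 81 \cdot 1764\right) 12 = \left(-101 + 142884\right) 12 = 142783 \cdot 12 = 1713396$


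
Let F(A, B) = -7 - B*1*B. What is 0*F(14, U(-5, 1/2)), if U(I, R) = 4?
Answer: 0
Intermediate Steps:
F(A, B) = -7 - B**2 (F(A, B) = -7 - B*B = -7 - B**2)
0*F(14, U(-5, 1/2)) = 0*(-7 - 1*4**2) = 0*(-7 - 1*16) = 0*(-7 - 16) = 0*(-23) = 0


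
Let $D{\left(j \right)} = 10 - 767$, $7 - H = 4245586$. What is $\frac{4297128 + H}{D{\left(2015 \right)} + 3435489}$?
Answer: $\frac{51549}{3434732} \approx 0.015008$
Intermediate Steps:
$H = -4245579$ ($H = 7 - 4245586 = -4245579$)
$D{\left(j \right)} = -757$
$\frac{4297128 + H}{D{\left(2015 \right)} + 3435489} = \frac{4297128 - 4245579}{-757 + 3435489} = \frac{51549}{3434732}$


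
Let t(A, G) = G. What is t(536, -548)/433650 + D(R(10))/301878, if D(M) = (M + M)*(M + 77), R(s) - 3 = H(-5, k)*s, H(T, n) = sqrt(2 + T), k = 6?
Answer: -6040754/3636372075 + 830*I*sqrt(3)/150939 ≈ -0.0016612 + 0.0095244*I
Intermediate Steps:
R(s) = 3 + I*s*sqrt(3) (R(s) = 3 + sqrt(2 - 5)*s = 3 + sqrt(-3)*s = 3 + (I*sqrt(3))*s = 3 + I*s*sqrt(3))
D(M) = 2*M*(77 + M) (D(M) = (2*M)*(77 + M) = 2*M*(77 + M))
t(536, -548)/433650 + D(R(10))/301878 = -548/433650 + (2*(3 + I*10*sqrt(3))*(77 + (3 + I*10*sqrt(3))))/301878 = -548*1/433650 + (2*(3 + 10*I*sqrt(3))*(77 + (3 + 10*I*sqrt(3))))*(1/301878) = -274/216825 + (2*(3 + 10*I*sqrt(3))*(80 + 10*I*sqrt(3)))*(1/301878) = -274/216825 + (3 + 10*I*sqrt(3))*(80 + 10*I*sqrt(3))/150939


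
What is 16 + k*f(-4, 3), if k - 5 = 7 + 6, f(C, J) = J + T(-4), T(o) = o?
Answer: -2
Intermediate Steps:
f(C, J) = -4 + J (f(C, J) = J - 4 = -4 + J)
k = 18 (k = 5 + (7 + 6) = 5 + 13 = 18)
16 + k*f(-4, 3) = 16 + 18*(-4 + 3) = 16 + 18*(-1) = 16 - 18 = -2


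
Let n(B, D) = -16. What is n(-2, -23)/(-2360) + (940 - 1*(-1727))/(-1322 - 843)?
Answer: -156487/127735 ≈ -1.2251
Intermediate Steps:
n(-2, -23)/(-2360) + (940 - 1*(-1727))/(-1322 - 843) = -16/(-2360) + (940 - 1*(-1727))/(-1322 - 843) = -16*(-1/2360) + (940 + 1727)/(-2165) = 2/295 + 2667*(-1/2165) = 2/295 - 2667/2165 = -156487/127735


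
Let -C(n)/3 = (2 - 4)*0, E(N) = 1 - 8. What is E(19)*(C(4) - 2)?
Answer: 14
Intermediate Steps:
E(N) = -7
C(n) = 0 (C(n) = -3*(2 - 4)*0 = -(-6)*0 = -3*0 = 0)
E(19)*(C(4) - 2) = -7*(0 - 2) = -7*(-2) = 14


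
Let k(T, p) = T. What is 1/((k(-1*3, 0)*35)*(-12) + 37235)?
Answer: 1/38495 ≈ 2.5977e-5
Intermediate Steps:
1/((k(-1*3, 0)*35)*(-12) + 37235) = 1/((-1*3*35)*(-12) + 37235) = 1/(-3*35*(-12) + 37235) = 1/(-105*(-12) + 37235) = 1/(1260 + 37235) = 1/38495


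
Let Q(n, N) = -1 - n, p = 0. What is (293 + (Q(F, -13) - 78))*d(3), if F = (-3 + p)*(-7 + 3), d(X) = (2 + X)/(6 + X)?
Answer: 1010/9 ≈ 112.22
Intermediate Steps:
d(X) = (2 + X)/(6 + X)
F = 12 (F = (-3 + 0)*(-7 + 3) = -3*(-4) = 12)
(293 + (Q(F, -13) - 78))*d(3) = (293 + ((-1 - 1*12) - 78))*((2 + 3)/(6 + 3)) = (293 + ((-1 - 12) - 78))*(5/9) = (293 + (-13 - 78))*((⅑)*5) = (293 - 91)*(5/9) = 202*(5/9) = 1010/9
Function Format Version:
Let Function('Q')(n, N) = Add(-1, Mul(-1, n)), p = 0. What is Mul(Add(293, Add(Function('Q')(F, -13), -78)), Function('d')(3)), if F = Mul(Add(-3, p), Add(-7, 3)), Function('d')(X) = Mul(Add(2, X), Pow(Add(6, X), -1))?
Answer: Rational(1010, 9) ≈ 112.22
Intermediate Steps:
Function('d')(X) = Mul(Pow(Add(6, X), -1), Add(2, X))
F = 12 (F = Mul(Add(-3, 0), Add(-7, 3)) = Mul(-3, -4) = 12)
Mul(Add(293, Add(Function('Q')(F, -13), -78)), Function('d')(3)) = Mul(Add(293, Add(Add(-1, Mul(-1, 12)), -78)), Mul(Pow(Add(6, 3), -1), Add(2, 3))) = Mul(Add(293, Add(Add(-1, -12), -78)), Mul(Pow(9, -1), 5)) = Mul(Add(293, Add(-13, -78)), Mul(Rational(1, 9), 5)) = Mul(Add(293, -91), Rational(5, 9)) = Mul(202, Rational(5, 9)) = Rational(1010, 9)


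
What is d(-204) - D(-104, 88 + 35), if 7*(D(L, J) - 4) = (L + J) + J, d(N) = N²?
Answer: 291142/7 ≈ 41592.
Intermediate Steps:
D(L, J) = 4 + L/7 + 2*J/7 (D(L, J) = 4 + ((L + J) + J)/7 = 4 + ((J + L) + J)/7 = 4 + (L + 2*J)/7 = 4 + (L/7 + 2*J/7) = 4 + L/7 + 2*J/7)
d(-204) - D(-104, 88 + 35) = (-204)² - (4 + (⅐)*(-104) + 2*(88 + 35)/7) = 41616 - (4 - 104/7 + (2/7)*123) = 41616 - (4 - 104/7 + 246/7) = 41616 - 1*170/7 = 41616 - 170/7 = 291142/7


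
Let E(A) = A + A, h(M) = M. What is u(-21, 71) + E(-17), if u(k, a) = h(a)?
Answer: 37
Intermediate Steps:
u(k, a) = a
E(A) = 2*A
u(-21, 71) + E(-17) = 71 + 2*(-17) = 71 - 34 = 37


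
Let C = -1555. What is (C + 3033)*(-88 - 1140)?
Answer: -1814984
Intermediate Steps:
(C + 3033)*(-88 - 1140) = (-1555 + 3033)*(-88 - 1140) = 1478*(-1228) = -1814984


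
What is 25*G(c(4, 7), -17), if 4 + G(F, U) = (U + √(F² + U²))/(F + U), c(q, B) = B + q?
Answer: -175/6 - 25*√410/6 ≈ -113.54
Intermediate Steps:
G(F, U) = -4 + (U + √(F² + U²))/(F + U)
25*G(c(4, 7), -17) = 25*((√((7 + 4)² + (-17)²) - 4*(7 + 4) - 3*(-17))/((7 + 4) - 17)) = 25*((√(11² + 289) - 4*11 + 51)/(11 - 17)) = 25*((√(121 + 289) - 44 + 51)/(-6)) = 25*(-(√410 - 44 + 51)/6) = 25*(-(7 + √410)/6) = 25*(-7/6 - √410/6) = -175/6 - 25*√410/6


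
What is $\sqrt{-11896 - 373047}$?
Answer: $i \sqrt{384943} \approx 620.44 i$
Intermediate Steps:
$\sqrt{-11896 - 373047} = \sqrt{-384943} = i \sqrt{384943}$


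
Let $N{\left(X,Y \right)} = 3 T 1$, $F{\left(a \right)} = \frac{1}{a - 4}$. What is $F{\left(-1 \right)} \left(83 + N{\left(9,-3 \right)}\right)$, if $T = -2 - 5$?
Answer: $- \frac{62}{5} \approx -12.4$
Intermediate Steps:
$F{\left(a \right)} = \frac{1}{-4 + a}$
$T = -7$
$N{\left(X,Y \right)} = -21$ ($N{\left(X,Y \right)} = 3 \left(-7\right) 1 = \left(-21\right) 1 = -21$)
$F{\left(-1 \right)} \left(83 + N{\left(9,-3 \right)}\right) = \frac{83 - 21}{-4 - 1} = \frac{1}{-5} \cdot 62 = \left(- \frac{1}{5}\right) 62 = - \frac{62}{5}$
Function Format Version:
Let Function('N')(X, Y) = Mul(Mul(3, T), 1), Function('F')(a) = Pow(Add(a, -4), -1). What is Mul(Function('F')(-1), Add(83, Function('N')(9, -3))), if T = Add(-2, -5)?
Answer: Rational(-62, 5) ≈ -12.400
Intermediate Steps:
Function('F')(a) = Pow(Add(-4, a), -1)
T = -7
Function('N')(X, Y) = -21 (Function('N')(X, Y) = Mul(Mul(3, -7), 1) = Mul(-21, 1) = -21)
Mul(Function('F')(-1), Add(83, Function('N')(9, -3))) = Mul(Pow(Add(-4, -1), -1), Add(83, -21)) = Mul(Pow(-5, -1), 62) = Mul(Rational(-1, 5), 62) = Rational(-62, 5)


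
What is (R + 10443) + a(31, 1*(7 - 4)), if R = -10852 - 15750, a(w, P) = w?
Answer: -16128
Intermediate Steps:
R = -26602
(R + 10443) + a(31, 1*(7 - 4)) = (-26602 + 10443) + 31 = -16159 + 31 = -16128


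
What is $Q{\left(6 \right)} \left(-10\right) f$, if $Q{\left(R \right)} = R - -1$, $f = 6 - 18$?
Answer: $840$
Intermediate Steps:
$f = -12$ ($f = 6 - 18 = -12$)
$Q{\left(R \right)} = 1 + R$ ($Q{\left(R \right)} = R + 1 = 1 + R$)
$Q{\left(6 \right)} \left(-10\right) f = \left(1 + 6\right) \left(-10\right) \left(-12\right) = 7 \left(-10\right) \left(-12\right) = \left(-70\right) \left(-12\right) = 840$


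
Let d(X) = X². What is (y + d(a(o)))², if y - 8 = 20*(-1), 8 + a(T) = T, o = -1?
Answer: 4761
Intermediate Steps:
a(T) = -8 + T
y = -12 (y = 8 + 20*(-1) = 8 - 20 = -12)
(y + d(a(o)))² = (-12 + (-8 - 1)²)² = (-12 + (-9)²)² = (-12 + 81)² = 69² = 4761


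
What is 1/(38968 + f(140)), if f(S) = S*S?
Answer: 1/58568 ≈ 1.7074e-5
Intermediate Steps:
f(S) = S²
1/(38968 + f(140)) = 1/(38968 + 140²) = 1/(38968 + 19600) = 1/58568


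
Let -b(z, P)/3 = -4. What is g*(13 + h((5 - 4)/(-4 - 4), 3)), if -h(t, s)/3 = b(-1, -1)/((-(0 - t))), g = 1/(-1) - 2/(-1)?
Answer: 301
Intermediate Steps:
b(z, P) = 12 (b(z, P) = -3*(-4) = 12)
g = 1 (g = 1*(-1) - 2*(-1) = -1 + 2 = 1)
h(t, s) = -36/t (h(t, s) = -36/((-(0 - t))) = -36/((-(-1)*t)) = -36/t)
g*(13 + h((5 - 4)/(-4 - 4), 3)) = 1*(13 - 36*(-4 - 4)/(5 - 4)) = 1*(13 - 36/(1/(-8))) = 1*(13 - 36/(1*(-⅛))) = 1*(13 - 36/(-⅛)) = 1*(13 - 36*(-8)) = 1*(13 + 288) = 1*301 = 301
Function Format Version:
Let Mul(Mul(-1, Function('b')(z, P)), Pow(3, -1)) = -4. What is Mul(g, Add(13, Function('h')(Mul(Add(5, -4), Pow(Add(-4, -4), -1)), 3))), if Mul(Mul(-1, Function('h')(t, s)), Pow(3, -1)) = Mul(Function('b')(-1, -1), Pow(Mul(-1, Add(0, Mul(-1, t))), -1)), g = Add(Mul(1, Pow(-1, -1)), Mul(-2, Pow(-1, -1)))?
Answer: 301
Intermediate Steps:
Function('b')(z, P) = 12 (Function('b')(z, P) = Mul(-3, -4) = 12)
g = 1 (g = Add(Mul(1, -1), Mul(-2, -1)) = Add(-1, 2) = 1)
Function('h')(t, s) = Mul(-36, Pow(t, -1)) (Function('h')(t, s) = Mul(-3, Mul(12, Pow(Mul(-1, Add(0, Mul(-1, t))), -1))) = Mul(-3, Mul(12, Pow(Mul(-1, Mul(-1, t)), -1))) = Mul(-3, Mul(12, Pow(t, -1))) = Mul(-36, Pow(t, -1)))
Mul(g, Add(13, Function('h')(Mul(Add(5, -4), Pow(Add(-4, -4), -1)), 3))) = Mul(1, Add(13, Mul(-36, Pow(Mul(Add(5, -4), Pow(Add(-4, -4), -1)), -1)))) = Mul(1, Add(13, Mul(-36, Pow(Mul(1, Pow(-8, -1)), -1)))) = Mul(1, Add(13, Mul(-36, Pow(Mul(1, Rational(-1, 8)), -1)))) = Mul(1, Add(13, Mul(-36, Pow(Rational(-1, 8), -1)))) = Mul(1, Add(13, Mul(-36, -8))) = Mul(1, Add(13, 288)) = Mul(1, 301) = 301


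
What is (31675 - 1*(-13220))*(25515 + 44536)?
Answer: 3144939645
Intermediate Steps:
(31675 - 1*(-13220))*(25515 + 44536) = (31675 + 13220)*70051 = 44895*70051 = 3144939645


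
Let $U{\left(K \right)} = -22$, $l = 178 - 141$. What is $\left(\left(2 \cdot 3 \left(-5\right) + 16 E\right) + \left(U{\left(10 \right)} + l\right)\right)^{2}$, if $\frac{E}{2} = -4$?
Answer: $20449$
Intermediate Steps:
$E = -8$ ($E = 2 \left(-4\right) = -8$)
$l = 37$
$\left(\left(2 \cdot 3 \left(-5\right) + 16 E\right) + \left(U{\left(10 \right)} + l\right)\right)^{2} = \left(\left(2 \cdot 3 \left(-5\right) + 16 \left(-8\right)\right) + \left(-22 + 37\right)\right)^{2} = \left(\left(6 \left(-5\right) - 128\right) + 15\right)^{2} = \left(\left(-30 - 128\right) + 15\right)^{2} = \left(-158 + 15\right)^{2} = \left(-143\right)^{2} = 20449$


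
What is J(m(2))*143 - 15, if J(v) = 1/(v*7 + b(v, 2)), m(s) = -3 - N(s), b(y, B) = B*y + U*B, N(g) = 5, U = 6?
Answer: -1043/60 ≈ -17.383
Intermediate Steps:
b(y, B) = 6*B + B*y (b(y, B) = B*y + 6*B = 6*B + B*y)
m(s) = -8 (m(s) = -3 - 1*5 = -3 - 5 = -8)
J(v) = 1/(12 + 9*v) (J(v) = 1/(v*7 + 2*(6 + v)) = 1/(7*v + (12 + 2*v)) = 1/(12 + 9*v))
J(m(2))*143 - 15 = (1/(3*(4 + 3*(-8))))*143 - 15 = (1/(3*(4 - 24)))*143 - 15 = ((⅓)/(-20))*143 - 15 = ((⅓)*(-1/20))*143 - 15 = -1/60*143 - 15 = -143/60 - 15 = -1043/60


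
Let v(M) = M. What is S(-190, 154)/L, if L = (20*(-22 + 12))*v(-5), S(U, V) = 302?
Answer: 151/500 ≈ 0.30200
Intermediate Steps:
L = 1000 (L = (20*(-22 + 12))*(-5) = (20*(-10))*(-5) = -200*(-5) = 1000)
S(-190, 154)/L = 302/1000 = 302*(1/1000) = 151/500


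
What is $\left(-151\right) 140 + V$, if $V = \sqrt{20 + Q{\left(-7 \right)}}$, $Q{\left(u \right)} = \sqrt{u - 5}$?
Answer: $-21140 + \sqrt{20 + 2 i \sqrt{3}} \approx -21136.0 + 0.38586 i$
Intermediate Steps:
$Q{\left(u \right)} = \sqrt{-5 + u}$
$V = \sqrt{20 + 2 i \sqrt{3}}$ ($V = \sqrt{20 + \sqrt{-5 - 7}} = \sqrt{20 + \sqrt{-12}} = \sqrt{20 + 2 i \sqrt{3}} \approx 4.4888 + 0.38586 i$)
$\left(-151\right) 140 + V = \left(-151\right) 140 + \sqrt{20 + 2 i \sqrt{3}} = -21140 + \sqrt{20 + 2 i \sqrt{3}}$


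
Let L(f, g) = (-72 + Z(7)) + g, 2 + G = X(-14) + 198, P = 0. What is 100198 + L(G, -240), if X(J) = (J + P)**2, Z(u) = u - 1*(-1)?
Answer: 99894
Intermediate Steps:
Z(u) = 1 + u (Z(u) = u + 1 = 1 + u)
X(J) = J**2 (X(J) = (J + 0)**2 = J**2)
G = 392 (G = -2 + ((-14)**2 + 198) = -2 + (196 + 198) = -2 + 394 = 392)
L(f, g) = -64 + g (L(f, g) = (-72 + (1 + 7)) + g = (-72 + 8) + g = -64 + g)
100198 + L(G, -240) = 100198 + (-64 - 240) = 100198 - 304 = 99894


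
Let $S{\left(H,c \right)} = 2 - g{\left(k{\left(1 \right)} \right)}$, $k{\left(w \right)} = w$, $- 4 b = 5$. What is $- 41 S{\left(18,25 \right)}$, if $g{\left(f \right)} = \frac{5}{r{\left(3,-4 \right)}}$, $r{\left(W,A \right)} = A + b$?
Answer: $- \frac{2542}{21} \approx -121.05$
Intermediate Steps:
$b = - \frac{5}{4}$ ($b = \left(- \frac{1}{4}\right) 5 = - \frac{5}{4} \approx -1.25$)
$r{\left(W,A \right)} = - \frac{5}{4} + A$ ($r{\left(W,A \right)} = A - \frac{5}{4} = - \frac{5}{4} + A$)
$g{\left(f \right)} = - \frac{20}{21}$ ($g{\left(f \right)} = \frac{5}{- \frac{5}{4} - 4} = \frac{5}{- \frac{21}{4}} = 5 \left(- \frac{4}{21}\right) = - \frac{20}{21}$)
$S{\left(H,c \right)} = \frac{62}{21}$ ($S{\left(H,c \right)} = 2 - - \frac{20}{21} = 2 + \frac{20}{21} = \frac{62}{21}$)
$- 41 S{\left(18,25 \right)} = \left(-41\right) \frac{62}{21} = - \frac{2542}{21}$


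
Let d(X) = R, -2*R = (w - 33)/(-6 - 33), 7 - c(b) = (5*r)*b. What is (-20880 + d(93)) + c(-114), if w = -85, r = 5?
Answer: -702956/39 ≈ -18025.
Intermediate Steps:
c(b) = 7 - 25*b (c(b) = 7 - 5*5*b = 7 - 25*b)
R = -59/39 (R = -(-85 - 33)/(2*(-6 - 33)) = -(-59)/(-39) = -(-59)*(-1)/39 = -1/2*118/39 = -59/39 ≈ -1.5128)
d(X) = -59/39
(-20880 + d(93)) + c(-114) = (-20880 - 59/39) + (7 - 25*(-114)) = -814379/39 + (7 + 2850) = -814379/39 + 2857 = -702956/39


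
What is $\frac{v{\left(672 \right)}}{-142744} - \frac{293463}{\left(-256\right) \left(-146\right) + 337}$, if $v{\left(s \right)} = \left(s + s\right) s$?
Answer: $- \frac{452090817}{32043479} \approx -14.109$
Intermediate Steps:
$v{\left(s \right)} = 2 s^{2}$ ($v{\left(s \right)} = 2 s s = 2 s^{2}$)
$\frac{v{\left(672 \right)}}{-142744} - \frac{293463}{\left(-256\right) \left(-146\right) + 337} = \frac{2 \cdot 672^{2}}{-142744} - \frac{293463}{\left(-256\right) \left(-146\right) + 337} = 2 \cdot 451584 \left(- \frac{1}{142744}\right) - \frac{293463}{37376 + 337} = 903168 \left(- \frac{1}{142744}\right) - \frac{293463}{37713} = - \frac{16128}{2549} - \frac{97821}{12571} = - \frac{452090817}{32043479}$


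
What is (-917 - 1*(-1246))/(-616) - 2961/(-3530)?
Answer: 47329/155320 ≈ 0.30472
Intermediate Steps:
(-917 - 1*(-1246))/(-616) - 2961/(-3530) = (-917 + 1246)*(-1/616) - 2961*(-1/3530) = 329*(-1/616) + 2961/3530 = -47/88 + 2961/3530 = 47329/155320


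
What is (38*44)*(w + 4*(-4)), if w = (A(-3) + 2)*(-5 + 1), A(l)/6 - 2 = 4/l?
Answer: -66880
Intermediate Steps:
A(l) = 12 + 24/l (A(l) = 12 + 6*(4/l) = 12 + 24/l)
w = -24 (w = ((12 + 24/(-3)) + 2)*(-5 + 1) = ((12 + 24*(-⅓)) + 2)*(-4) = ((12 - 8) + 2)*(-4) = (4 + 2)*(-4) = 6*(-4) = -24)
(38*44)*(w + 4*(-4)) = (38*44)*(-24 + 4*(-4)) = 1672*(-24 - 16) = 1672*(-40) = -66880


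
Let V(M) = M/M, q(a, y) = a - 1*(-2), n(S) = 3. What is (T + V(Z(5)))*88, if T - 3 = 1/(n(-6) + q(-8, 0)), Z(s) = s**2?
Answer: 968/3 ≈ 322.67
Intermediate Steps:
q(a, y) = 2 + a (q(a, y) = a + 2 = 2 + a)
V(M) = 1
T = 8/3 (T = 3 + 1/(3 + (2 - 8)) = 3 + 1/(3 - 6) = 3 + 1/(-3) = 3 - 1/3 = 8/3 ≈ 2.6667)
(T + V(Z(5)))*88 = (8/3 + 1)*88 = (11/3)*88 = 968/3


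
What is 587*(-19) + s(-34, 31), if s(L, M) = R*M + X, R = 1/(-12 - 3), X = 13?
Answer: -167131/15 ≈ -11142.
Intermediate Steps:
R = -1/15 (R = 1/(-15) = -1/15 ≈ -0.066667)
s(L, M) = 13 - M/15 (s(L, M) = -M/15 + 13 = 13 - M/15)
587*(-19) + s(-34, 31) = 587*(-19) + (13 - 1/15*31) = -11153 + (13 - 31/15) = -11153 + 164/15 = -167131/15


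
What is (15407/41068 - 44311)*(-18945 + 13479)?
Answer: 4973373309153/20534 ≈ 2.4220e+8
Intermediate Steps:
(15407/41068 - 44311)*(-18945 + 13479) = (15407*(1/41068) - 44311)*(-5466) = (15407/41068 - 44311)*(-5466) = -1819748741/41068*(-5466) = 4973373309153/20534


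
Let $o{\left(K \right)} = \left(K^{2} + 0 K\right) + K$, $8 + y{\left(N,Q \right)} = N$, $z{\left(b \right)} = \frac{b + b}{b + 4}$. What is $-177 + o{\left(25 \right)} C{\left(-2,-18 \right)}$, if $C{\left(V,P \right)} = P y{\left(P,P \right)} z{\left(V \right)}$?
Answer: $-608577$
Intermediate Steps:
$z{\left(b \right)} = \frac{2 b}{4 + b}$
$y{\left(N,Q \right)} = -8 + N$
$o{\left(K \right)} = K + K^{2}$ ($o{\left(K \right)} = \left(K^{2} + 0\right) + K = K^{2} + K = K + K^{2}$)
$C{\left(V,P \right)} = \frac{2 P V \left(-8 + P\right)}{4 + V}$ ($C{\left(V,P \right)} = P \left(-8 + P\right) \frac{2 V}{4 + V} = \frac{2 P V \left(-8 + P\right)}{4 + V}$)
$-177 + o{\left(25 \right)} C{\left(-2,-18 \right)} = -177 + 25 \left(1 + 25\right) 2 \left(-18\right) \left(-2\right) \frac{1}{4 - 2} \left(-8 - 18\right) = -177 + 25 \cdot 26 \cdot 2 \left(-18\right) \left(-2\right) \frac{1}{2} \left(-26\right) = -177 + 650 \cdot 2 \left(-18\right) \left(-2\right) \frac{1}{2} \left(-26\right) = -177 + 650 \left(-936\right) = -177 - 608400 = -608577$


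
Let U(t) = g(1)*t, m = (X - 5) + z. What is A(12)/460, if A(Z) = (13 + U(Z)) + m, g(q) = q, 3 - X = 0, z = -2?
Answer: 21/460 ≈ 0.045652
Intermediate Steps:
X = 3 (X = 3 - 1*0 = 3 + 0 = 3)
m = -4 (m = (3 - 5) - 2 = -2 - 2 = -4)
U(t) = t (U(t) = 1*t = t)
A(Z) = 9 + Z (A(Z) = (13 + Z) - 4 = 9 + Z)
A(12)/460 = (9 + 12)/460 = 21*(1/460) = 21/460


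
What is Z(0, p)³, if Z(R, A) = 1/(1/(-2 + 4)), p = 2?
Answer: 8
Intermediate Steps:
Z(R, A) = 2 (Z(R, A) = 1/(1/2) = 1/(½) = 2)
Z(0, p)³ = 2³ = 8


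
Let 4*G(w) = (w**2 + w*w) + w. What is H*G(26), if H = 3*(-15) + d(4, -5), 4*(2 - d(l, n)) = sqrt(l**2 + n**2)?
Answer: -29627/2 - 689*sqrt(41)/8 ≈ -15365.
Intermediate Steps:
d(l, n) = 2 - sqrt(l**2 + n**2)/4
G(w) = w**2/2 + w/4 (G(w) = ((w**2 + w*w) + w)/4 = ((w**2 + w**2) + w)/4 = (2*w**2 + w)/4 = (w + 2*w**2)/4 = w**2/2 + w/4)
H = -43 - sqrt(41)/4 (H = 3*(-15) + (2 - sqrt(4**2 + (-5)**2)/4) = -45 + (2 - sqrt(16 + 25)/4) = -45 + (2 - sqrt(41)/4) = -43 - sqrt(41)/4 ≈ -44.601)
H*G(26) = (-43 - sqrt(41)/4)*((1/4)*26*(1 + 2*26)) = (-43 - sqrt(41)/4)*((1/4)*26*(1 + 52)) = (-43 - sqrt(41)/4)*((1/4)*26*53) = (-43 - sqrt(41)/4)*(689/2) = -29627/2 - 689*sqrt(41)/8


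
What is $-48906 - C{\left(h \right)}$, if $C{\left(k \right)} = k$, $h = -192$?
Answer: $-48714$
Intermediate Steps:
$-48906 - C{\left(h \right)} = -48906 - -192 = -48906 + 192 = -48714$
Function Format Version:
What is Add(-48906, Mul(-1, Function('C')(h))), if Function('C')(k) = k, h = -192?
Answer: -48714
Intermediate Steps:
Add(-48906, Mul(-1, Function('C')(h))) = Add(-48906, Mul(-1, -192)) = Add(-48906, 192) = -48714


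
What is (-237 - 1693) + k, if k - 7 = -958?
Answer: -2881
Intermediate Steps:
k = -951 (k = 7 - 958 = -951)
(-237 - 1693) + k = (-237 - 1693) - 951 = -1930 - 951 = -2881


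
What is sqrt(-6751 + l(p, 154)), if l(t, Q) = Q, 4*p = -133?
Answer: 3*I*sqrt(733) ≈ 81.222*I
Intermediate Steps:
p = -133/4 (p = (1/4)*(-133) = -133/4 ≈ -33.250)
sqrt(-6751 + l(p, 154)) = sqrt(-6751 + 154) = sqrt(-6597) = 3*I*sqrt(733)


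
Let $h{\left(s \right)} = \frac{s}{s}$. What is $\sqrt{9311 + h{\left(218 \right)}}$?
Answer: $4 \sqrt{582} \approx 96.499$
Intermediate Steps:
$h{\left(s \right)} = 1$
$\sqrt{9311 + h{\left(218 \right)}} = \sqrt{9311 + 1} = \sqrt{9312} = 4 \sqrt{582}$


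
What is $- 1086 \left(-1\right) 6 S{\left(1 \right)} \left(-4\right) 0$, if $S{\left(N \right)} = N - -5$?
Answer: $0$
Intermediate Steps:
$S{\left(N \right)} = 5 + N$ ($S{\left(N \right)} = N + 5 = 5 + N$)
$- 1086 \left(-1\right) 6 S{\left(1 \right)} \left(-4\right) 0 = - 1086 \left(-1\right) 6 \left(5 + 1\right) \left(-4\right) 0 = - 1086 \left(-6\right) 6 \left(-4\right) 0 = - 1086 \left(-36\right) \left(-4\right) 0 = - 1086 \cdot 144 \cdot 0 = \left(-1086\right) 0 = 0$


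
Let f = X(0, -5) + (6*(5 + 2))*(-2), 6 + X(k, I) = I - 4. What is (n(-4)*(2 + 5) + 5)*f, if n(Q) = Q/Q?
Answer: -1188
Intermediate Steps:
n(Q) = 1
X(k, I) = -10 + I (X(k, I) = -6 + (I - 4) = -6 + (-4 + I) = -10 + I)
f = -99 (f = (-10 - 5) + (6*(5 + 2))*(-2) = -15 + (6*7)*(-2) = -15 + 42*(-2) = -15 - 84 = -99)
(n(-4)*(2 + 5) + 5)*f = (1*(2 + 5) + 5)*(-99) = (1*7 + 5)*(-99) = (7 + 5)*(-99) = 12*(-99) = -1188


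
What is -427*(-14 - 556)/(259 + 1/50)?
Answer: 4056500/4317 ≈ 939.66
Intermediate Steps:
-427*(-14 - 556)/(259 + 1/50) = -(-243390)/(259 + 1/50) = -(-243390)/12951/50 = -(-243390)*50/12951 = -427*(-9500/4317) = 4056500/4317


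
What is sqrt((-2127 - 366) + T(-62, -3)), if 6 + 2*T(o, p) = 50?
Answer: I*sqrt(2471) ≈ 49.709*I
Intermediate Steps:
T(o, p) = 22 (T(o, p) = -3 + (1/2)*50 = -3 + 25 = 22)
sqrt((-2127 - 366) + T(-62, -3)) = sqrt((-2127 - 366) + 22) = sqrt(-2493 + 22) = sqrt(-2471) = I*sqrt(2471)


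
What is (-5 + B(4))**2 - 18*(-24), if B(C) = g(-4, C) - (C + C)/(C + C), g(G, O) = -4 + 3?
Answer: 481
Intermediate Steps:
g(G, O) = -1
B(C) = -2 (B(C) = -1 - (C + C)/(C + C) = -1 - 2*C/(2*C) = -1 - 2*C*1/(2*C) = -1 - 1*1 = -1 - 1 = -2)
(-5 + B(4))**2 - 18*(-24) = (-5 - 2)**2 - 18*(-24) = (-7)**2 + 432 = 49 + 432 = 481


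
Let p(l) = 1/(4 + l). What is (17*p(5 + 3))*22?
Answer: 187/6 ≈ 31.167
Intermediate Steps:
(17*p(5 + 3))*22 = (17/(4 + (5 + 3)))*22 = (17/(4 + 8))*22 = (17/12)*22 = 187/6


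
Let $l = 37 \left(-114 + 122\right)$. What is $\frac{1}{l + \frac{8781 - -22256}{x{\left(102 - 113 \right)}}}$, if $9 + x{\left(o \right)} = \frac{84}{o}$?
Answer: $- \frac{183}{287239} \approx -0.0006371$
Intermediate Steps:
$x{\left(o \right)} = -9 + \frac{84}{o}$
$l = 296$ ($l = 37 \cdot 8 = 296$)
$\frac{1}{l + \frac{8781 - -22256}{x{\left(102 - 113 \right)}}} = \frac{1}{296 + \frac{8781 - -22256}{-9 + \frac{84}{102 - 113}}} = \frac{1}{296 + \frac{8781 + 22256}{-9 + \frac{84}{102 - 113}}} = \frac{1}{296 + \frac{31037}{-9 + \frac{84}{-11}}} = \frac{1}{296 + \frac{31037}{-9 + 84 \left(- \frac{1}{11}\right)}} = \frac{1}{296 + \frac{31037}{-9 - \frac{84}{11}}} = \frac{1}{296 + \frac{31037}{- \frac{183}{11}}} = \frac{1}{296 + 31037 \left(- \frac{11}{183}\right)} = \frac{1}{296 - \frac{341407}{183}} = \frac{1}{- \frac{287239}{183}} = - \frac{183}{287239}$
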